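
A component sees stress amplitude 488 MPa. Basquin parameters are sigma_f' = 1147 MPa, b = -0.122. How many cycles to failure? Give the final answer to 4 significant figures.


sigma_a = sigma_f' * (2*Nf)^b
2*Nf = (sigma_a / sigma_f')^(1/b)
2*Nf = (488 / 1147)^(1/-0.122)
2*Nf = 1101.95
Nf = 551 cycles


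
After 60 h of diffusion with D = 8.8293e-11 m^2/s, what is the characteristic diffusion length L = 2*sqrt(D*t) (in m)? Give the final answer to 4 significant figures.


t = 60 hr = 216000 s
Diffusion length = 2*sqrt(D*t)
= 2*sqrt(8.8293e-11 * 216000)
= 8.734e-03 m


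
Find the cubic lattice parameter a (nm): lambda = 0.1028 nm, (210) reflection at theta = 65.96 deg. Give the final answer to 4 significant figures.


d = lambda / (2*sin(theta))
d = 0.1028 / (2*sin(65.96 deg))
d = 0.0562818 nm
a = d * sqrt(h^2+k^2+l^2) = 0.0562818 * sqrt(5)
a = 0.1258 nm


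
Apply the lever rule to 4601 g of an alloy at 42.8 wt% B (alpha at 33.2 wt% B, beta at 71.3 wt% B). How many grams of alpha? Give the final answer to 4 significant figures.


f_alpha = (C_beta - C0) / (C_beta - C_alpha)
f_alpha = (71.3 - 42.8) / (71.3 - 33.2) = 0.748031
m_alpha = f_alpha * m_total = 0.748031 * 4601 = 3442 g


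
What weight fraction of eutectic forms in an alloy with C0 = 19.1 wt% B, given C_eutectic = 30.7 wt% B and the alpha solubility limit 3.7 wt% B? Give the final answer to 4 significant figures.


f_primary = (C_e - C0) / (C_e - C_alpha_max)
f_primary = (30.7 - 19.1) / (30.7 - 3.7)
f_primary = 0.42963
f_eutectic = 1 - 0.42963 = 0.5704


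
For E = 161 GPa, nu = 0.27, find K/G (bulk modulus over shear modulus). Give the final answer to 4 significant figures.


G = E / (2*(1+nu))
G = 161 / (2*(1+0.27)) = 63.3858 GPa
K = E / (3*(1-2*nu))
K = 161 / (3*(1-2*0.27)) = 116.667 GPa
K/G = 116.667 / 63.3858 = 1.841


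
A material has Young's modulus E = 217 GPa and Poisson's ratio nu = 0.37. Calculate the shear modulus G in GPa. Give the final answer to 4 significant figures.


G = E / (2*(1+nu))
G = 217 / (2*(1+0.37))
G = 79.2 GPa


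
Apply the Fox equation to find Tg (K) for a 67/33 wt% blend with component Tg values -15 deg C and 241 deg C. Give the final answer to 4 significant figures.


1/Tg = w1/Tg1 + w2/Tg2 (in Kelvin)
Tg1 = 258.15 K, Tg2 = 514.15 K
1/Tg = 0.67/258.15 + 0.33/514.15
Tg = 308.9 K


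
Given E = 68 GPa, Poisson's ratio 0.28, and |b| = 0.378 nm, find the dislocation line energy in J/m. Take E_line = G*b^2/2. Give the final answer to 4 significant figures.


Step 1: G = E / (2*(1+nu))
G = 68 / (2*(1+0.28)) = 26.5625 GPa = 2.65625e+10 Pa
Step 2: E_line = G*b^2/2
b = 0.378 nm = 3.78e-10 m
E_line = 0.5 * 2.65625e+10 * (3.78e-10)^2 = 1.898e-09 J/m


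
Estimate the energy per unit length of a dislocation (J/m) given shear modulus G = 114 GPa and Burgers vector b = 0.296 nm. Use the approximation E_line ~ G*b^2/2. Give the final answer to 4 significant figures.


E = G*b^2/2
b = 0.296 nm = 2.96e-10 m
G = 114 GPa = 1.14e+11 Pa
E = 0.5 * 1.14e+11 * (2.96e-10)^2
E = 4.994e-09 J/m


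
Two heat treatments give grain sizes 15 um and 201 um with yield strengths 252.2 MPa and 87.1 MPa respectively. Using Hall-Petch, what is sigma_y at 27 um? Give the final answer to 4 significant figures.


sigma_y = sigma0 + k / sqrt(d)
1/sqrt(d1) = 1/sqrt(1.5e-05) = 258.199;  1/sqrt(d2) = 70.5346
k = (sigma1 - sigma2) / (1/sqrt(d1) - 1/sqrt(d2)) = (252.2 - 87.1) / (258.199 - 70.5346) = 0.879762 MPa*m^0.5
sigma0 = sigma1 - k/sqrt(d1) = 252.2 - 0.879762*258.199 = 25.0464 MPa
sigma_y(d3) = 25.0464 + 0.879762 / sqrt(2.7e-05) = 194.4 MPa


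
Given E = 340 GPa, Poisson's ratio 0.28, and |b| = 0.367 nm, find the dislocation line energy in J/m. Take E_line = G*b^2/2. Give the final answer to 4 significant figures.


Step 1: G = E / (2*(1+nu))
G = 340 / (2*(1+0.28)) = 132.813 GPa = 1.32813e+11 Pa
Step 2: E_line = G*b^2/2
b = 0.367 nm = 3.67e-10 m
E_line = 0.5 * 1.32813e+11 * (3.67e-10)^2 = 8.944e-09 J/m


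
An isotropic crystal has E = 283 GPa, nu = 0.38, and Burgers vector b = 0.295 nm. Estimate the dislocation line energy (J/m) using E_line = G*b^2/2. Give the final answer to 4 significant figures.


Step 1: G = E / (2*(1+nu))
G = 283 / (2*(1+0.38)) = 102.536 GPa = 1.02536e+11 Pa
Step 2: E_line = G*b^2/2
b = 0.295 nm = 2.95e-10 m
E_line = 0.5 * 1.02536e+11 * (2.95e-10)^2 = 4.462e-09 J/m


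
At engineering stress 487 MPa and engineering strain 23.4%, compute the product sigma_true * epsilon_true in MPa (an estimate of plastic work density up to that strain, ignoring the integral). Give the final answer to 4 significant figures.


sigma_true = sigma_eng * (1 + epsilon_eng)
sigma_true = 487 * (1 + 0.234) = 600.958 MPa
epsilon_true = ln(1 + epsilon_eng)
epsilon_true = ln(1 + 0.234) = 0.210261
sigma_true * epsilon_true = 600.958 * 0.210261 = 126.4 MPa


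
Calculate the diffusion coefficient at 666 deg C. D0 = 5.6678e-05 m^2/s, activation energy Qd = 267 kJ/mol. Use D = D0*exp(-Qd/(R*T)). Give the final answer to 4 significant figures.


D = D0 * exp(-Qd / (R*T))
T = 939.15 K
D = 5.6678e-05 * exp(-267e3 / (8.314 * 939.15))
D = 7.991e-20 m^2/s


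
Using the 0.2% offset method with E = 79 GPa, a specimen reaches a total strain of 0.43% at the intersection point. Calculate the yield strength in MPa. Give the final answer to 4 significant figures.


Offset strain = 0.002
Elastic strain at yield = total_strain - offset = 4.3e-03 - 0.002 = 2.3e-03
sigma_y = E * elastic_strain = 79000 * 2.3e-03
sigma_y = 181.7 MPa


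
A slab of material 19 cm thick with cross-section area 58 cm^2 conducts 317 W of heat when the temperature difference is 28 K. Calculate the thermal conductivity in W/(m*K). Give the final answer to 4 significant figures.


k = Q*L / (A*dT)
L = 0.19 m, A = 5.8e-03 m^2
k = 317 * 0.19 / (5.8e-03 * 28)
k = 370.9 W/(m*K)


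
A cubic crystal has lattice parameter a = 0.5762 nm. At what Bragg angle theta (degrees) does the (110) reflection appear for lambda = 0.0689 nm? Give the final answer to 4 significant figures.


d = a / sqrt(h^2+k^2+l^2)
d = 0.5762 / sqrt(2) = 0.407435 nm
lambda = 2*d*sin(theta)  =>  sin(theta) = lambda / (2*d)
sin(theta) = 0.0689 / (2 * 0.407435) = 0.0845534
theta = 4.85 deg


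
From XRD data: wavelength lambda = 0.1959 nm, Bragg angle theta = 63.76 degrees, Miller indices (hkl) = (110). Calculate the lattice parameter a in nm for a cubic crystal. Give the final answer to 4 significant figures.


d = lambda / (2*sin(theta))
d = 0.1959 / (2*sin(63.76 deg))
d = 0.109203 nm
a = d * sqrt(h^2+k^2+l^2) = 0.109203 * sqrt(2)
a = 0.1544 nm


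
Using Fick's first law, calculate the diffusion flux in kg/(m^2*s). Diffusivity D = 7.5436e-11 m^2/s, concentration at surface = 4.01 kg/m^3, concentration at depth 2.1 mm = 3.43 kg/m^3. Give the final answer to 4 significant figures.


J = -D * (dC/dx) = D * (C1 - C2) / dx
J = 7.5436e-11 * (4.01 - 3.43) / 2.1e-03
J = 2.083e-08 kg/(m^2*s)


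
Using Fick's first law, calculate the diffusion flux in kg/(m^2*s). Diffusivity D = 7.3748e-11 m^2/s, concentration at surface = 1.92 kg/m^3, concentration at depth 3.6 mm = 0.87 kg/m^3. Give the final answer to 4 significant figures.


J = -D * (dC/dx) = D * (C1 - C2) / dx
J = 7.3748e-11 * (1.92 - 0.87) / 3.6e-03
J = 2.151e-08 kg/(m^2*s)


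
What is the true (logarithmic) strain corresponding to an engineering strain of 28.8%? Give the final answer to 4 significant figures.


epsilon_true = ln(1 + epsilon_eng)
epsilon_true = ln(1 + 0.288)
epsilon_true = 0.2531


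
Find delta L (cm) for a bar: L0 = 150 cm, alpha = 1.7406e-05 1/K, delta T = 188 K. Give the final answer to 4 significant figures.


dL = L0 * alpha * dT
dL = 150 * 1.7406e-05 * 188
dL = 0.4908 cm


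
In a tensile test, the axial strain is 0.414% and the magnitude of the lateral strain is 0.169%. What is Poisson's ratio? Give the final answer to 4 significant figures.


nu = -epsilon_lat / epsilon_axial
Lateral strain is contraction (negative), so using magnitudes:
nu = 0.169 / 0.414
nu = 0.4082


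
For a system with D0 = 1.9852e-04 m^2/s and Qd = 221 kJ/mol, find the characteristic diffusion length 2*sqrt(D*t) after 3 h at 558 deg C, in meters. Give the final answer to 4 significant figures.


Step 1: D = D0 * exp(-Qd/(R*T))
T = 831.15 K
D = 1.9852e-04 * exp(-221e3 / (8.314 * 831.15)) = 2.56028e-18 m^2/s
Step 2: L = 2*sqrt(D*t)
t = 3 h = 10800 s
L = 2*sqrt(2.56028e-18 * 10800) = 3.326e-07 m


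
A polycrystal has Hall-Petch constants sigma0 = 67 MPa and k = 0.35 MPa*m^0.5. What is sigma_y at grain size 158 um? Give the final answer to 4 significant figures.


sigma_y = sigma0 + k / sqrt(d)
d = 158 um = 1.58e-04 m
sigma_y = 67 + 0.35 / sqrt(1.58e-04)
sigma_y = 94.84 MPa


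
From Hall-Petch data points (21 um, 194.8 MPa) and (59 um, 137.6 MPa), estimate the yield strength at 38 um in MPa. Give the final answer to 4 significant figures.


sigma_y = sigma0 + k / sqrt(d)
1/sqrt(d1) = 1/sqrt(2.1e-05) = 218.218;  1/sqrt(d2) = 130.189
k = (sigma1 - sigma2) / (1/sqrt(d1) - 1/sqrt(d2)) = (194.8 - 137.6) / (218.218 - 130.189) = 0.649786 MPa*m^0.5
sigma0 = sigma1 - k/sqrt(d1) = 194.8 - 0.649786*218.218 = 53.0051 MPa
sigma_y(d3) = 53.0051 + 0.649786 / sqrt(3.8e-05) = 158.4 MPa


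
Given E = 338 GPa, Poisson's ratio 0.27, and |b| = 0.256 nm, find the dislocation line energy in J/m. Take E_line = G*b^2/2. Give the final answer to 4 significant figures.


Step 1: G = E / (2*(1+nu))
G = 338 / (2*(1+0.27)) = 133.071 GPa = 1.33071e+11 Pa
Step 2: E_line = G*b^2/2
b = 0.256 nm = 2.56e-10 m
E_line = 0.5 * 1.33071e+11 * (2.56e-10)^2 = 4.36e-09 J/m


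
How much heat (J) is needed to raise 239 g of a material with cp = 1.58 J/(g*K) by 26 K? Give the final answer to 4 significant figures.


Q = m * cp * dT
Q = 239 * 1.58 * 26
Q = 9818 J


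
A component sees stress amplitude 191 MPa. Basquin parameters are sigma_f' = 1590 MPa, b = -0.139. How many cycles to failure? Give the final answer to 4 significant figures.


sigma_a = sigma_f' * (2*Nf)^b
2*Nf = (sigma_a / sigma_f')^(1/b)
2*Nf = (191 / 1590)^(1/-0.139)
2*Nf = 4.1814e+06
Nf = 2.091e+06 cycles


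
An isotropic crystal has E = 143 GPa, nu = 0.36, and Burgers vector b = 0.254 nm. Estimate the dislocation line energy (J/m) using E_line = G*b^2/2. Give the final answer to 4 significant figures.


Step 1: G = E / (2*(1+nu))
G = 143 / (2*(1+0.36)) = 52.5735 GPa = 5.25735e+10 Pa
Step 2: E_line = G*b^2/2
b = 0.254 nm = 2.54e-10 m
E_line = 0.5 * 5.25735e+10 * (2.54e-10)^2 = 1.696e-09 J/m


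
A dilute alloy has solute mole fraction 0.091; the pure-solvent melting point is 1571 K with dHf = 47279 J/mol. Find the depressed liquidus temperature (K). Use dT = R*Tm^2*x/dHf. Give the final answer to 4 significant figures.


dT = R*Tm^2*x / dHf
dT = 8.314 * 1571^2 * 0.091 / 47279
dT = 39.4944 K
T_new = 1571 - 39.4944 = 1532 K


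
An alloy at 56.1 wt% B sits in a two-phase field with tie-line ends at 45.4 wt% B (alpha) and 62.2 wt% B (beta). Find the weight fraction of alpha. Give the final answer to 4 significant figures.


f_alpha = (C_beta - C0) / (C_beta - C_alpha)
f_alpha = (62.2 - 56.1) / (62.2 - 45.4)
f_alpha = 0.3631


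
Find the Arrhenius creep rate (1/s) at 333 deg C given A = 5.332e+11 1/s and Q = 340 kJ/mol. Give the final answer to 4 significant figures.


rate = A * exp(-Q / (R*T))
T = 333 + 273.15 = 606.15 K
rate = 5.332e+11 * exp(-340e3 / (8.314 * 606.15))
rate = 2.67e-18 1/s


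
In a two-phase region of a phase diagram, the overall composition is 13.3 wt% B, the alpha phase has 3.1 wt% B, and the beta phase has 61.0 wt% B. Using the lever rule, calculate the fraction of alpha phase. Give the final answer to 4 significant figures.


f_alpha = (C_beta - C0) / (C_beta - C_alpha)
f_alpha = (61.0 - 13.3) / (61.0 - 3.1)
f_alpha = 0.8238


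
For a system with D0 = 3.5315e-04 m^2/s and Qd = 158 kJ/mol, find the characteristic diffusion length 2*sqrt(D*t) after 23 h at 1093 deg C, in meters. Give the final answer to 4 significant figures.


Step 1: D = D0 * exp(-Qd/(R*T))
T = 1366.15 K
D = 3.5315e-04 * exp(-158e3 / (8.314 * 1366.15)) = 3.21087e-10 m^2/s
Step 2: L = 2*sqrt(D*t)
t = 23 h = 82800 s
L = 2*sqrt(3.21087e-10 * 82800) = 0.01031 m


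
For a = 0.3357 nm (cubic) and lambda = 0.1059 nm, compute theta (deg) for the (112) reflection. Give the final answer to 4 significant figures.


d = a / sqrt(h^2+k^2+l^2)
d = 0.3357 / sqrt(6) = 0.137049 nm
lambda = 2*d*sin(theta)  =>  sin(theta) = lambda / (2*d)
sin(theta) = 0.1059 / (2 * 0.137049) = 0.386358
theta = 22.73 deg


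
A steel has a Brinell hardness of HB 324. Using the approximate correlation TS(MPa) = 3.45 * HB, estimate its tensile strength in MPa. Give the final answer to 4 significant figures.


TS (MPa) = 3.45 * HB
TS = 3.45 * 324
TS = 1118 MPa


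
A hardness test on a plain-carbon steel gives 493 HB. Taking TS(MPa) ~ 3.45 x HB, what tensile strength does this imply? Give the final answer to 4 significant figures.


TS (MPa) = 3.45 * HB
TS = 3.45 * 493
TS = 1701 MPa


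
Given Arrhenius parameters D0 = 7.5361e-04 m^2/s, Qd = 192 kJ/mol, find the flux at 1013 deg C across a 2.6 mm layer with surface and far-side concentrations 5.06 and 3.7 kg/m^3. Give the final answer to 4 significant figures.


Step 1: D = D0 * exp(-Qd/(R*T))
T = 1013 + 273.15 = 1286.15 K
D = 7.5361e-04 * exp(-192e3 / (8.314 * 1286.15)) = 1.19987e-11 m^2/s
Step 2: J = D * (C1 - C2) / dx
J = 1.19987e-11 * (5.06 - 3.7) / 2.6e-03
J = 6.276e-09 kg/(m^2*s)


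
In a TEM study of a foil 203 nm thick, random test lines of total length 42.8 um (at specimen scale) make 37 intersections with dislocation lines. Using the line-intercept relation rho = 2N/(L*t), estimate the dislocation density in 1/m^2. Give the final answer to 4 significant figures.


rho = 2N / (L * t)
L = 42.8 um = 4.28e-05 m, t = 203 nm = 2.03e-07 m
rho = 2 * 37 / (4.28e-05 * 2.03e-07)
rho = 8.517e+12 1/m^2


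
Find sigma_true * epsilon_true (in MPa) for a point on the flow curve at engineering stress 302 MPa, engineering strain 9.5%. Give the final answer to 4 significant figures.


sigma_true = sigma_eng * (1 + epsilon_eng)
sigma_true = 302 * (1 + 0.095) = 330.69 MPa
epsilon_true = ln(1 + epsilon_eng)
epsilon_true = ln(1 + 0.095) = 0.0907544
sigma_true * epsilon_true = 330.69 * 0.0907544 = 30.01 MPa


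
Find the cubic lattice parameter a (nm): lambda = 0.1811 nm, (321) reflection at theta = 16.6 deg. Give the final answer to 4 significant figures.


d = lambda / (2*sin(theta))
d = 0.1811 / (2*sin(16.6 deg))
d = 0.316954 nm
a = d * sqrt(h^2+k^2+l^2) = 0.316954 * sqrt(14)
a = 1.186 nm


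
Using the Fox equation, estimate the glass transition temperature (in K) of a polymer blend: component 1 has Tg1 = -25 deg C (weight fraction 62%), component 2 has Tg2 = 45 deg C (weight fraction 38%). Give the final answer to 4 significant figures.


1/Tg = w1/Tg1 + w2/Tg2 (in Kelvin)
Tg1 = 248.15 K, Tg2 = 318.15 K
1/Tg = 0.62/248.15 + 0.38/318.15
Tg = 270.8 K


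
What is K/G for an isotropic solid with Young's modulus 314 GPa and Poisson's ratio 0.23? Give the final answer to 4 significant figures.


G = E / (2*(1+nu))
G = 314 / (2*(1+0.23)) = 127.642 GPa
K = E / (3*(1-2*nu))
K = 314 / (3*(1-2*0.23)) = 193.827 GPa
K/G = 193.827 / 127.642 = 1.519


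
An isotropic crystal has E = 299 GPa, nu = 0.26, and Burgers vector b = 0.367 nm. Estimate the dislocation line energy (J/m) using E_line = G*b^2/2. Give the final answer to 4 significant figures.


Step 1: G = E / (2*(1+nu))
G = 299 / (2*(1+0.26)) = 118.651 GPa = 1.18651e+11 Pa
Step 2: E_line = G*b^2/2
b = 0.367 nm = 3.67e-10 m
E_line = 0.5 * 1.18651e+11 * (3.67e-10)^2 = 7.99e-09 J/m


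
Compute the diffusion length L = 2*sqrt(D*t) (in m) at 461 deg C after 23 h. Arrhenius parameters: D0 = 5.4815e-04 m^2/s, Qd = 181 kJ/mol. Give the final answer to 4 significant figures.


Step 1: D = D0 * exp(-Qd/(R*T))
T = 734.15 K
D = 5.4815e-04 * exp(-181e3 / (8.314 * 734.15)) = 7.24965e-17 m^2/s
Step 2: L = 2*sqrt(D*t)
t = 23 h = 82800 s
L = 2*sqrt(7.24965e-17 * 82800) = 4.9e-06 m


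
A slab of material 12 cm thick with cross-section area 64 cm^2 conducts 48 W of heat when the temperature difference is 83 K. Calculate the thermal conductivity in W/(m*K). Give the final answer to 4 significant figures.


k = Q*L / (A*dT)
L = 0.12 m, A = 6.4e-03 m^2
k = 48 * 0.12 / (6.4e-03 * 83)
k = 10.84 W/(m*K)


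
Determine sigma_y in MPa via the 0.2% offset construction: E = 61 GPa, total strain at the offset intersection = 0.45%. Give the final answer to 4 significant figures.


Offset strain = 0.002
Elastic strain at yield = total_strain - offset = 4.5e-03 - 0.002 = 2.5e-03
sigma_y = E * elastic_strain = 61000 * 2.5e-03
sigma_y = 152.5 MPa


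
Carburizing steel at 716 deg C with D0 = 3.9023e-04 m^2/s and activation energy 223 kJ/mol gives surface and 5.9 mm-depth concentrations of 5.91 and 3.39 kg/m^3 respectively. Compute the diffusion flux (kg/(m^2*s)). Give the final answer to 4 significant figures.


Step 1: D = D0 * exp(-Qd/(R*T))
T = 716 + 273.15 = 989.15 K
D = 3.9023e-04 * exp(-223e3 / (8.314 * 989.15)) = 6.5283e-16 m^2/s
Step 2: J = D * (C1 - C2) / dx
J = 6.5283e-16 * (5.91 - 3.39) / 5.9e-03
J = 2.788e-13 kg/(m^2*s)


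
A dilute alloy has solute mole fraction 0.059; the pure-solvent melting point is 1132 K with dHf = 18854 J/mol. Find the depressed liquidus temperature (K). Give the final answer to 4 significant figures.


dT = R*Tm^2*x / dHf
dT = 8.314 * 1132^2 * 0.059 / 18854
dT = 33.3389 K
T_new = 1132 - 33.3389 = 1099 K


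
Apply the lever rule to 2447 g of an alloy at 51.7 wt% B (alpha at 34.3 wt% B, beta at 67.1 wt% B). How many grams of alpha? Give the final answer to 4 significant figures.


f_alpha = (C_beta - C0) / (C_beta - C_alpha)
f_alpha = (67.1 - 51.7) / (67.1 - 34.3) = 0.469512
m_alpha = f_alpha * m_total = 0.469512 * 2447 = 1149 g


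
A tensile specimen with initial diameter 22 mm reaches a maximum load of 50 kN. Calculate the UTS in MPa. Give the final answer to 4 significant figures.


A0 = pi*(d/2)^2 = pi*(22/2)^2 = 380.133 mm^2
UTS = F_max / A0 = 50*1000 / 380.133
UTS = 131.5 MPa


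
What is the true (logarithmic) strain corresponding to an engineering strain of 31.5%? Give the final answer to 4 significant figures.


epsilon_true = ln(1 + epsilon_eng)
epsilon_true = ln(1 + 0.315)
epsilon_true = 0.2738


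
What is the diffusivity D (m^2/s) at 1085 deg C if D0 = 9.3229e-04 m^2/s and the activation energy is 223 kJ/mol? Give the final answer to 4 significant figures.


D = D0 * exp(-Qd / (R*T))
T = 1358.15 K
D = 9.3229e-04 * exp(-223e3 / (8.314 * 1358.15))
D = 2.47e-12 m^2/s


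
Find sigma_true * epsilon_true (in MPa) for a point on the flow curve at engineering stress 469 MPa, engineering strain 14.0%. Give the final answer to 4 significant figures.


sigma_true = sigma_eng * (1 + epsilon_eng)
sigma_true = 469 * (1 + 0.14) = 534.66 MPa
epsilon_true = ln(1 + epsilon_eng)
epsilon_true = ln(1 + 0.14) = 0.131028
sigma_true * epsilon_true = 534.66 * 0.131028 = 70.06 MPa


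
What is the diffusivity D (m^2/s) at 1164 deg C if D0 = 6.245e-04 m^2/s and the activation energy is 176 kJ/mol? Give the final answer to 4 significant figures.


D = D0 * exp(-Qd / (R*T))
T = 1437.15 K
D = 6.245e-04 * exp(-176e3 / (8.314 * 1437.15))
D = 2.503e-10 m^2/s


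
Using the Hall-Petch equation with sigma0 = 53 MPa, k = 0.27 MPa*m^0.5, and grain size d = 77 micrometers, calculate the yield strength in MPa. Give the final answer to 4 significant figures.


sigma_y = sigma0 + k / sqrt(d)
d = 77 um = 7.7e-05 m
sigma_y = 53 + 0.27 / sqrt(7.7e-05)
sigma_y = 83.77 MPa


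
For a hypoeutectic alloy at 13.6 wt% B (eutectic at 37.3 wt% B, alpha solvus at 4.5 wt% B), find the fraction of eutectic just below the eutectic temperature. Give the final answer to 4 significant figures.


f_primary = (C_e - C0) / (C_e - C_alpha_max)
f_primary = (37.3 - 13.6) / (37.3 - 4.5)
f_primary = 0.722561
f_eutectic = 1 - 0.722561 = 0.2774


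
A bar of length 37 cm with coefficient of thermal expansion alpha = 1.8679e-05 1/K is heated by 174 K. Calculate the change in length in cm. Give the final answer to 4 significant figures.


dL = L0 * alpha * dT
dL = 37 * 1.8679e-05 * 174
dL = 0.1203 cm


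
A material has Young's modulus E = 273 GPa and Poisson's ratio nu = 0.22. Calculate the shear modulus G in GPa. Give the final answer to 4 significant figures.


G = E / (2*(1+nu))
G = 273 / (2*(1+0.22))
G = 111.9 GPa


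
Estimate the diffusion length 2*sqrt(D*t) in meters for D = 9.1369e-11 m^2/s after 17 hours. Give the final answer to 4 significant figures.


t = 17 hr = 61200 s
Diffusion length = 2*sqrt(D*t)
= 2*sqrt(9.1369e-11 * 61200)
= 4.729e-03 m


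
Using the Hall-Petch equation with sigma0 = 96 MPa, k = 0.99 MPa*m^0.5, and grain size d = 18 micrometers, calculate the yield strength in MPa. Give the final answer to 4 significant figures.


sigma_y = sigma0 + k / sqrt(d)
d = 18 um = 1.8e-05 m
sigma_y = 96 + 0.99 / sqrt(1.8e-05)
sigma_y = 329.3 MPa


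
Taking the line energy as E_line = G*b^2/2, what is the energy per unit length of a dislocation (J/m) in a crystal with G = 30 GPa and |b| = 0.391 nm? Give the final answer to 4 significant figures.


E = G*b^2/2
b = 0.391 nm = 3.91e-10 m
G = 30 GPa = 3e+10 Pa
E = 0.5 * 3e+10 * (3.91e-10)^2
E = 2.293e-09 J/m


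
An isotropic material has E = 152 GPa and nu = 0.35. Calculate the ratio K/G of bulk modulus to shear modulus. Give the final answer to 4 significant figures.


G = E / (2*(1+nu))
G = 152 / (2*(1+0.35)) = 56.2963 GPa
K = E / (3*(1-2*nu))
K = 152 / (3*(1-2*0.35)) = 168.889 GPa
K/G = 168.889 / 56.2963 = 3


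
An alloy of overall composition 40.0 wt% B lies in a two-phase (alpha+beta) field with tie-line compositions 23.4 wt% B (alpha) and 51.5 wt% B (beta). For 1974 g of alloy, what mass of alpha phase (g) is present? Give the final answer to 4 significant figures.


f_alpha = (C_beta - C0) / (C_beta - C_alpha)
f_alpha = (51.5 - 40.0) / (51.5 - 23.4) = 0.409253
m_alpha = f_alpha * m_total = 0.409253 * 1974 = 807.9 g


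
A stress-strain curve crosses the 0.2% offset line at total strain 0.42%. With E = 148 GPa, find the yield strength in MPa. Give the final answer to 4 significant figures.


Offset strain = 0.002
Elastic strain at yield = total_strain - offset = 4.2e-03 - 0.002 = 2.2e-03
sigma_y = E * elastic_strain = 148000 * 2.2e-03
sigma_y = 325.6 MPa


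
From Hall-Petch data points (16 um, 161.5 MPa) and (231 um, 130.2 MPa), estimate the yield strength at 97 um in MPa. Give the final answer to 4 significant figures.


sigma_y = sigma0 + k / sqrt(d)
1/sqrt(d1) = 1/sqrt(1.6e-05) = 250;  1/sqrt(d2) = 65.7952
k = (sigma1 - sigma2) / (1/sqrt(d1) - 1/sqrt(d2)) = (161.5 - 130.2) / (250 - 65.7952) = 0.16992 MPa*m^0.5
sigma0 = sigma1 - k/sqrt(d1) = 161.5 - 0.16992*250 = 119.02 MPa
sigma_y(d3) = 119.02 + 0.16992 / sqrt(9.7e-05) = 136.3 MPa


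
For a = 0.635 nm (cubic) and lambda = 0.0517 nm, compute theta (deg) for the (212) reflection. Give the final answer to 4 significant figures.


d = a / sqrt(h^2+k^2+l^2)
d = 0.635 / sqrt(9) = 0.211667 nm
lambda = 2*d*sin(theta)  =>  sin(theta) = lambda / (2*d)
sin(theta) = 0.0517 / (2 * 0.211667) = 0.122126
theta = 7.015 deg


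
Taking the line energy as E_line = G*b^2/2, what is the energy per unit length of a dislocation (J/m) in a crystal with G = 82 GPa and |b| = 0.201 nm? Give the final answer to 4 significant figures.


E = G*b^2/2
b = 0.201 nm = 2.01e-10 m
G = 82 GPa = 8.2e+10 Pa
E = 0.5 * 8.2e+10 * (2.01e-10)^2
E = 1.656e-09 J/m


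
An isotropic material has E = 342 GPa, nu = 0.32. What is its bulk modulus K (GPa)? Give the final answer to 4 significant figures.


K = E / (3*(1-2*nu))
K = 342 / (3*(1-2*0.32))
K = 316.7 GPa


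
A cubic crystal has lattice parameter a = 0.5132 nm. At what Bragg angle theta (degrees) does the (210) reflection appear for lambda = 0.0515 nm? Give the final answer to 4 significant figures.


d = a / sqrt(h^2+k^2+l^2)
d = 0.5132 / sqrt(5) = 0.22951 nm
lambda = 2*d*sin(theta)  =>  sin(theta) = lambda / (2*d)
sin(theta) = 0.0515 / (2 * 0.22951) = 0.112196
theta = 6.442 deg


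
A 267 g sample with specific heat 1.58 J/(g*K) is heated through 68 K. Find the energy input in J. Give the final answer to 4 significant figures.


Q = m * cp * dT
Q = 267 * 1.58 * 68
Q = 28690 J


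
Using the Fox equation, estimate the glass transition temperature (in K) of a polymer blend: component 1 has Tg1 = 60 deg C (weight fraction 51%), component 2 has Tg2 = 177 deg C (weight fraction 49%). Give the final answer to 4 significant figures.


1/Tg = w1/Tg1 + w2/Tg2 (in Kelvin)
Tg1 = 333.15 K, Tg2 = 450.15 K
1/Tg = 0.51/333.15 + 0.49/450.15
Tg = 381.8 K


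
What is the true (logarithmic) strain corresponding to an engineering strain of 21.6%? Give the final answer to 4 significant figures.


epsilon_true = ln(1 + epsilon_eng)
epsilon_true = ln(1 + 0.216)
epsilon_true = 0.1956


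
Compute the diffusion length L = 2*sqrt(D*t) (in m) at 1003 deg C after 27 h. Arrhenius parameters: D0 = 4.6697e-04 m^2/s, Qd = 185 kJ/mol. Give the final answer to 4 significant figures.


Step 1: D = D0 * exp(-Qd/(R*T))
T = 1276.15 K
D = 4.6697e-04 * exp(-185e3 / (8.314 * 1276.15)) = 1.2494e-11 m^2/s
Step 2: L = 2*sqrt(D*t)
t = 27 h = 97200 s
L = 2*sqrt(1.2494e-11 * 97200) = 2.204e-03 m


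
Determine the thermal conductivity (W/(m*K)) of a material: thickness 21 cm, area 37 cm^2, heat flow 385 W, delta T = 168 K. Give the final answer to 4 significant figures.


k = Q*L / (A*dT)
L = 0.21 m, A = 3.7e-03 m^2
k = 385 * 0.21 / (3.7e-03 * 168)
k = 130.1 W/(m*K)


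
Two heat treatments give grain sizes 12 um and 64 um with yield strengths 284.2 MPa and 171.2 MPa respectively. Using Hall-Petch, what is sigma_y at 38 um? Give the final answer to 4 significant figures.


sigma_y = sigma0 + k / sqrt(d)
1/sqrt(d1) = 1/sqrt(1.2e-05) = 288.675;  1/sqrt(d2) = 125
k = (sigma1 - sigma2) / (1/sqrt(d1) - 1/sqrt(d2)) = (284.2 - 171.2) / (288.675 - 125) = 0.690392 MPa*m^0.5
sigma0 = sigma1 - k/sqrt(d1) = 284.2 - 0.690392*288.675 = 84.901 MPa
sigma_y(d3) = 84.901 + 0.690392 / sqrt(3.8e-05) = 196.9 MPa


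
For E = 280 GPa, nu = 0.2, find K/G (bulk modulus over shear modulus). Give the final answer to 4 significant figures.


G = E / (2*(1+nu))
G = 280 / (2*(1+0.2)) = 116.667 GPa
K = E / (3*(1-2*nu))
K = 280 / (3*(1-2*0.2)) = 155.556 GPa
K/G = 155.556 / 116.667 = 1.333


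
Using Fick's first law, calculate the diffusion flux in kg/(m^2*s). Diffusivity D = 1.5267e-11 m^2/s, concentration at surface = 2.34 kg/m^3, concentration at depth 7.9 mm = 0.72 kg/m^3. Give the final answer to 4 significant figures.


J = -D * (dC/dx) = D * (C1 - C2) / dx
J = 1.5267e-11 * (2.34 - 0.72) / 7.9e-03
J = 3.131e-09 kg/(m^2*s)


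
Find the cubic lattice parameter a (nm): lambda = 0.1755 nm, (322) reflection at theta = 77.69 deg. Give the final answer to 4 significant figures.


d = lambda / (2*sin(theta))
d = 0.1755 / (2*sin(77.69 deg))
d = 0.089815 nm
a = d * sqrt(h^2+k^2+l^2) = 0.089815 * sqrt(17)
a = 0.3703 nm


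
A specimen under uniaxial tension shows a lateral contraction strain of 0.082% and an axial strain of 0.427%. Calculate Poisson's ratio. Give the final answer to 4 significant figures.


nu = -epsilon_lat / epsilon_axial
Lateral strain is contraction (negative), so using magnitudes:
nu = 0.082 / 0.427
nu = 0.192


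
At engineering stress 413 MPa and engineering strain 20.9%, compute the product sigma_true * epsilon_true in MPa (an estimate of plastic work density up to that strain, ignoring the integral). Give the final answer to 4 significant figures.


sigma_true = sigma_eng * (1 + epsilon_eng)
sigma_true = 413 * (1 + 0.209) = 499.317 MPa
epsilon_true = ln(1 + epsilon_eng)
epsilon_true = ln(1 + 0.209) = 0.189794
sigma_true * epsilon_true = 499.317 * 0.189794 = 94.77 MPa


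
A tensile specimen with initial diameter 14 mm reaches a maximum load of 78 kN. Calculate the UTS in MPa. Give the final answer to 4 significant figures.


A0 = pi*(d/2)^2 = pi*(14/2)^2 = 153.938 mm^2
UTS = F_max / A0 = 78*1000 / 153.938
UTS = 506.7 MPa


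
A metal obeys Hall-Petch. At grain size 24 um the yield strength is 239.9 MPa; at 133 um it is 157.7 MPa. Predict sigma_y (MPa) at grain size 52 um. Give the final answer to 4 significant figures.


sigma_y = sigma0 + k / sqrt(d)
1/sqrt(d1) = 1/sqrt(2.4e-05) = 204.124;  1/sqrt(d2) = 86.711
k = (sigma1 - sigma2) / (1/sqrt(d1) - 1/sqrt(d2)) = (239.9 - 157.7) / (204.124 - 86.711) = 0.700092 MPa*m^0.5
sigma0 = sigma1 - k/sqrt(d1) = 239.9 - 0.700092*204.124 = 96.9943 MPa
sigma_y(d3) = 96.9943 + 0.700092 / sqrt(5.2e-05) = 194.1 MPa


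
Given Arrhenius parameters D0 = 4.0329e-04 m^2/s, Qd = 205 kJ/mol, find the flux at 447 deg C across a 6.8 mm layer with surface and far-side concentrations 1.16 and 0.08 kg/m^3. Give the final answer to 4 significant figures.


Step 1: D = D0 * exp(-Qd/(R*T))
T = 447 + 273.15 = 720.15 K
D = 4.0329e-04 * exp(-205e3 / (8.314 * 720.15)) = 5.44271e-19 m^2/s
Step 2: J = D * (C1 - C2) / dx
J = 5.44271e-19 * (1.16 - 0.08) / 6.8e-03
J = 8.644e-17 kg/(m^2*s)


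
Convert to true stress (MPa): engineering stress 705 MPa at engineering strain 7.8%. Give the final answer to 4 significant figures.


sigma_true = sigma_eng * (1 + epsilon_eng)
sigma_true = 705 * (1 + 0.078)
sigma_true = 760 MPa


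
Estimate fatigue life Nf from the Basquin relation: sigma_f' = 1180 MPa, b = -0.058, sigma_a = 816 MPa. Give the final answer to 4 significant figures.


sigma_a = sigma_f' * (2*Nf)^b
2*Nf = (sigma_a / sigma_f')^(1/b)
2*Nf = (816 / 1180)^(1/-0.058)
2*Nf = 578.001
Nf = 289 cycles


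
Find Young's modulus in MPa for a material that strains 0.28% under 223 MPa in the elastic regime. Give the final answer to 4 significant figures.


E = sigma / epsilon
epsilon = 0.28% = 2.8e-03
E = 223 / 2.8e-03
E = 79640 MPa


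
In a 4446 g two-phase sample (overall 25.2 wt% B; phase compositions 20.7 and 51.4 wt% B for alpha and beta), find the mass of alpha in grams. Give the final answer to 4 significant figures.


f_alpha = (C_beta - C0) / (C_beta - C_alpha)
f_alpha = (51.4 - 25.2) / (51.4 - 20.7) = 0.85342
m_alpha = f_alpha * m_total = 0.85342 * 4446 = 3794 g


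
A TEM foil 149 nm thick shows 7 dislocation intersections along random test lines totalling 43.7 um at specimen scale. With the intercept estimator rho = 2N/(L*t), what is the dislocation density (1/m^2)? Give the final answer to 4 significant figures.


rho = 2N / (L * t)
L = 43.7 um = 4.37e-05 m, t = 149 nm = 1.49e-07 m
rho = 2 * 7 / (4.37e-05 * 1.49e-07)
rho = 2.15e+12 1/m^2


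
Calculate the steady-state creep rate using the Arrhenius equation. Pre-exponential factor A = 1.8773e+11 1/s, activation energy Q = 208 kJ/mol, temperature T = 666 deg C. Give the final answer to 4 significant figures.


rate = A * exp(-Q / (R*T))
T = 666 + 273.15 = 939.15 K
rate = 1.8773e+11 * exp(-208e3 / (8.314 * 939.15))
rate = 0.5062 1/s


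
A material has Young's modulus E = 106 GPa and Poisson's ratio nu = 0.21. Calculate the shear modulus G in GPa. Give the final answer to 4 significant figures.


G = E / (2*(1+nu))
G = 106 / (2*(1+0.21))
G = 43.8 GPa


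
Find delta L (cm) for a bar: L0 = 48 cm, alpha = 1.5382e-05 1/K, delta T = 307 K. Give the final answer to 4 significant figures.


dL = L0 * alpha * dT
dL = 48 * 1.5382e-05 * 307
dL = 0.2267 cm


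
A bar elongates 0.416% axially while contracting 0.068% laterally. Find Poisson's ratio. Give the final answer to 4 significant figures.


nu = -epsilon_lat / epsilon_axial
Lateral strain is contraction (negative), so using magnitudes:
nu = 0.068 / 0.416
nu = 0.1635


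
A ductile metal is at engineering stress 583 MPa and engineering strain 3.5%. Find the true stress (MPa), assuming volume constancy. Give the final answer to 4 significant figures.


sigma_true = sigma_eng * (1 + epsilon_eng)
sigma_true = 583 * (1 + 0.035)
sigma_true = 603.4 MPa


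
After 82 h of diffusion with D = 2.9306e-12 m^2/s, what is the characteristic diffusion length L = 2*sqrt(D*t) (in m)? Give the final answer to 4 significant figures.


t = 82 hr = 295200 s
Diffusion length = 2*sqrt(D*t)
= 2*sqrt(2.9306e-12 * 295200)
= 1.86e-03 m


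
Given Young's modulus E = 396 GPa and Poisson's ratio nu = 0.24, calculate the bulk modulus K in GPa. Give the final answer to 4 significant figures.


K = E / (3*(1-2*nu))
K = 396 / (3*(1-2*0.24))
K = 253.8 GPa


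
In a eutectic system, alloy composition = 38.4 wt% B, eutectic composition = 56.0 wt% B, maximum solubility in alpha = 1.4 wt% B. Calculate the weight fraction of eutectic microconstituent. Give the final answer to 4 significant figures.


f_primary = (C_e - C0) / (C_e - C_alpha_max)
f_primary = (56.0 - 38.4) / (56.0 - 1.4)
f_primary = 0.322344
f_eutectic = 1 - 0.322344 = 0.6777


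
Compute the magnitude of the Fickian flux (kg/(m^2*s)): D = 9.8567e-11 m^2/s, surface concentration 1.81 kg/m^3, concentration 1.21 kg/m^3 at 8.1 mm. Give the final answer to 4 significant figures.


J = -D * (dC/dx) = D * (C1 - C2) / dx
J = 9.8567e-11 * (1.81 - 1.21) / 8.1e-03
J = 7.301e-09 kg/(m^2*s)


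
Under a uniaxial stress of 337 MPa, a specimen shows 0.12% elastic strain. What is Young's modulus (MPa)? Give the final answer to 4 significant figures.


E = sigma / epsilon
epsilon = 0.12% = 1.2e-03
E = 337 / 1.2e-03
E = 280800 MPa


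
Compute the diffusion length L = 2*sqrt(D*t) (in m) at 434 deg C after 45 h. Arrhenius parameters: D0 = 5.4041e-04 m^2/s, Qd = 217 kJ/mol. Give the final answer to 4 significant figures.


Step 1: D = D0 * exp(-Qd/(R*T))
T = 707.15 K
D = 5.4041e-04 * exp(-217e3 / (8.314 * 707.15)) = 5.04814e-20 m^2/s
Step 2: L = 2*sqrt(D*t)
t = 45 h = 162000 s
L = 2*sqrt(5.04814e-20 * 162000) = 1.809e-07 m


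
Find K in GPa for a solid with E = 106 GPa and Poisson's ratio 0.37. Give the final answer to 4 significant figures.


K = E / (3*(1-2*nu))
K = 106 / (3*(1-2*0.37))
K = 135.9 GPa


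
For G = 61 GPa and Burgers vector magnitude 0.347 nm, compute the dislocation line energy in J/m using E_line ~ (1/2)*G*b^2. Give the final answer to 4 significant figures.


E = G*b^2/2
b = 0.347 nm = 3.47e-10 m
G = 61 GPa = 6.1e+10 Pa
E = 0.5 * 6.1e+10 * (3.47e-10)^2
E = 3.672e-09 J/m


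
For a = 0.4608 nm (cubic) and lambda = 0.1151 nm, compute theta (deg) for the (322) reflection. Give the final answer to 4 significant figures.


d = a / sqrt(h^2+k^2+l^2)
d = 0.4608 / sqrt(17) = 0.11176 nm
lambda = 2*d*sin(theta)  =>  sin(theta) = lambda / (2*d)
sin(theta) = 0.1151 / (2 * 0.11176) = 0.514941
theta = 30.99 deg


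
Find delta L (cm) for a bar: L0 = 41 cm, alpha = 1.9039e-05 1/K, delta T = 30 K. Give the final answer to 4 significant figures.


dL = L0 * alpha * dT
dL = 41 * 1.9039e-05 * 30
dL = 0.02342 cm


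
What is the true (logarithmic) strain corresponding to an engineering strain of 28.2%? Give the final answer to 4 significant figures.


epsilon_true = ln(1 + epsilon_eng)
epsilon_true = ln(1 + 0.282)
epsilon_true = 0.2484


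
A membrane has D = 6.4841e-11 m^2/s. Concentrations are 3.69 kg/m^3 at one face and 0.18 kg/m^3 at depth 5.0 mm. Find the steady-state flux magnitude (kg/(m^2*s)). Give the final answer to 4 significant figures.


J = -D * (dC/dx) = D * (C1 - C2) / dx
J = 6.4841e-11 * (3.69 - 0.18) / 5e-03
J = 4.552e-08 kg/(m^2*s)


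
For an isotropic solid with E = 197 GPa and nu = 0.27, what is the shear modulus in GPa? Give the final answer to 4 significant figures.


G = E / (2*(1+nu))
G = 197 / (2*(1+0.27))
G = 77.56 GPa


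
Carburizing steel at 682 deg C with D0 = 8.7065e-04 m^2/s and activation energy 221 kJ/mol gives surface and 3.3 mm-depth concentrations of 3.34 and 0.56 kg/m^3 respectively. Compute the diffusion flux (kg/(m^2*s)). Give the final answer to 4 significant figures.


Step 1: D = D0 * exp(-Qd/(R*T))
T = 682 + 273.15 = 955.15 K
D = 8.7065e-04 * exp(-221e3 / (8.314 * 955.15)) = 7.13672e-16 m^2/s
Step 2: J = D * (C1 - C2) / dx
J = 7.13672e-16 * (3.34 - 0.56) / 3.3e-03
J = 6.012e-13 kg/(m^2*s)


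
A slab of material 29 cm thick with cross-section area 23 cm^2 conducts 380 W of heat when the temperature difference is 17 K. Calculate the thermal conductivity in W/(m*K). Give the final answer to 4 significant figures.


k = Q*L / (A*dT)
L = 0.29 m, A = 2.3e-03 m^2
k = 380 * 0.29 / (2.3e-03 * 17)
k = 2818 W/(m*K)


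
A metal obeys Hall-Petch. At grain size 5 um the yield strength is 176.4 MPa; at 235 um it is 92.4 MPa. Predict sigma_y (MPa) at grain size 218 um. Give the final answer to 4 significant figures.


sigma_y = sigma0 + k / sqrt(d)
1/sqrt(d1) = 1/sqrt(5e-06) = 447.214;  1/sqrt(d2) = 65.2328
k = (sigma1 - sigma2) / (1/sqrt(d1) - 1/sqrt(d2)) = (176.4 - 92.4) / (447.214 - 65.2328) = 0.219906 MPa*m^0.5
sigma0 = sigma1 - k/sqrt(d1) = 176.4 - 0.219906*447.214 = 78.0549 MPa
sigma_y(d3) = 78.0549 + 0.219906 / sqrt(2.18e-04) = 92.95 MPa


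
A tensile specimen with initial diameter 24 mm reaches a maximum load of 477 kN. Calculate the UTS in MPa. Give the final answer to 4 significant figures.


A0 = pi*(d/2)^2 = pi*(24/2)^2 = 452.389 mm^2
UTS = F_max / A0 = 477*1000 / 452.389
UTS = 1054 MPa


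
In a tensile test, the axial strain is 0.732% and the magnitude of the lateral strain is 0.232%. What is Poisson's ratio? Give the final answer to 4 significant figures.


nu = -epsilon_lat / epsilon_axial
Lateral strain is contraction (negative), so using magnitudes:
nu = 0.232 / 0.732
nu = 0.3169


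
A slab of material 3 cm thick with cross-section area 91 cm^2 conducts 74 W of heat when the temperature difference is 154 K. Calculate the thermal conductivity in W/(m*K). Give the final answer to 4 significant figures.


k = Q*L / (A*dT)
L = 0.03 m, A = 9.1e-03 m^2
k = 74 * 0.03 / (9.1e-03 * 154)
k = 1.584 W/(m*K)


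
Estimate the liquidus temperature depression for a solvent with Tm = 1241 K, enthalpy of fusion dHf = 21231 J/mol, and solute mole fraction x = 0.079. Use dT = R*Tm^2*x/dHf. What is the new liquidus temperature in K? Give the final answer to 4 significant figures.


dT = R*Tm^2*x / dHf
dT = 8.314 * 1241^2 * 0.079 / 21231
dT = 47.6442 K
T_new = 1241 - 47.6442 = 1193 K


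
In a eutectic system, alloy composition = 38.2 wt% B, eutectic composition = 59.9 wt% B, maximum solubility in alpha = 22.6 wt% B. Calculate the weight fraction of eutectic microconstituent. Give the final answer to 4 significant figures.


f_primary = (C_e - C0) / (C_e - C_alpha_max)
f_primary = (59.9 - 38.2) / (59.9 - 22.6)
f_primary = 0.581769
f_eutectic = 1 - 0.581769 = 0.4182


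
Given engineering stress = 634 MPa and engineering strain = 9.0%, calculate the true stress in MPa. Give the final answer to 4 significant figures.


sigma_true = sigma_eng * (1 + epsilon_eng)
sigma_true = 634 * (1 + 0.09)
sigma_true = 691.1 MPa


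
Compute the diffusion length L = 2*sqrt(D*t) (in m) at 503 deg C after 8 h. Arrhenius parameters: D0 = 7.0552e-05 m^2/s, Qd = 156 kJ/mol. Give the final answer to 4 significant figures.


Step 1: D = D0 * exp(-Qd/(R*T))
T = 776.15 K
D = 7.0552e-05 * exp(-156e3 / (8.314 * 776.15)) = 2.23553e-15 m^2/s
Step 2: L = 2*sqrt(D*t)
t = 8 h = 28800 s
L = 2*sqrt(2.23553e-15 * 28800) = 1.605e-05 m


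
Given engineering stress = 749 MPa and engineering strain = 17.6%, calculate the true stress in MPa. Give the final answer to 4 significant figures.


sigma_true = sigma_eng * (1 + epsilon_eng)
sigma_true = 749 * (1 + 0.176)
sigma_true = 880.8 MPa


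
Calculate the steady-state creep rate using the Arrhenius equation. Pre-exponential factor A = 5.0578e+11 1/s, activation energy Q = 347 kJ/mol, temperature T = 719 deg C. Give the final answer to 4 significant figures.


rate = A * exp(-Q / (R*T))
T = 719 + 273.15 = 992.15 K
rate = 5.0578e+11 * exp(-347e3 / (8.314 * 992.15))
rate = 2.719e-07 1/s
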